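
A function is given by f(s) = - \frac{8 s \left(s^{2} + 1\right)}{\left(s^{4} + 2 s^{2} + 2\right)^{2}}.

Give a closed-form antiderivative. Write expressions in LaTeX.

An antiderivative is F(s) = \frac{2}{s^{4} + 2 s^{2} + 2}.

The substitution u = s^{4} + 2 s^{2} + 2 works: f is exactly (dF/du)*(du/ds) for that inner function.
Check: d/ds[\frac{2}{s^{4} + 2 s^{2} + 2}] = \frac{- 8 s^{3} - 8 s}{s^{8} + 4 s^{6} + 8 s^{4} + 8 s^{2} + 4}, which equals f(s).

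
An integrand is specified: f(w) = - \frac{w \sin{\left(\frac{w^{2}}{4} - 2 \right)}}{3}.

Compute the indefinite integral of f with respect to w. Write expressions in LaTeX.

The substitution u = \frac{w^{2}}{4} - 2 works: f is exactly (dF/du)*(du/dw) for that inner function.
Check: d/dw[\frac{2 \cos{\left(\frac{w^{2}}{4} - 2 \right)}}{3}] = - \frac{w \sin{\left(\frac{w^{2}}{4} - 2 \right)}}{3} = f(w).

F(w) = \frac{2 \cos{\left(\frac{w^{2}}{4} - 2 \right)}}{3} + C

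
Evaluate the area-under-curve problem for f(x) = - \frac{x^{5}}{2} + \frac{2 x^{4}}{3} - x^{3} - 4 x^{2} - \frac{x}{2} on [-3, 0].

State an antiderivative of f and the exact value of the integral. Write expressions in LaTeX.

Antiderivative: F(x) = - \frac{x^{6}}{12} + \frac{2 x^{5}}{15} - \frac{x^{4}}{4} - \frac{4 x^{3}}{3} - \frac{x^{2}}{4}; value = \frac{1593}{20}

Integrate term by term and add the pieces.
F(x) = - \frac{x^{6}}{12} + \frac{2 x^{5}}{15} - \frac{x^{4}}{4} - \frac{4 x^{3}}{3} - \frac{x^{2}}{4} is an antiderivative of f.
Check: d/dx[- \frac{x^{6}}{12} + \frac{2 x^{5}}{15} - \frac{x^{4}}{4} - \frac{4 x^{3}}{3} - \frac{x^{2}}{4}] = - \frac{x^{5}}{2} + \frac{2 x^{4}}{3} - x^{3} - 4 x^{2} - \frac{x}{2} = f(x).
F(0) = 0; F(-3) = - \frac{1593}{20}.
Integral = F(0) - F(-3) = \frac{1593}{20}.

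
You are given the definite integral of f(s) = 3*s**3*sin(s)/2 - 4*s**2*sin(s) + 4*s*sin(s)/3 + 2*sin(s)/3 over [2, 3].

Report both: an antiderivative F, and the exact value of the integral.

Antiderivative: F(s) = -3*s**3*cos(s)/2 + 9*s**2*sin(s)/2 + 4*s**2*cos(s) - 8*s*sin(s) + 23*s*cos(s)/3 - 23*sin(s)/3 - 26*cos(s)/3; value = 59*cos(3)/6 + 53*sin(3)/6 - 32*cos(2)/3 + 17*sin(2)/3

The integrand splits into summands that can be handled one at a time.
F(s) = -3*s**3*cos(s)/2 + 9*s**2*sin(s)/2 + 4*s**2*cos(s) - 8*s*sin(s) + 23*s*cos(s)/3 - 23*sin(s)/3 - 26*cos(s)/3 is an antiderivative of f.
Check: d/ds[-3*s**3*cos(s)/2 + 9*s**2*sin(s)/2 + 4*s**2*cos(s) - 8*s*sin(s) + 23*s*cos(s)/3 - 23*sin(s)/3 - 26*cos(s)/3] = 3*s**3*sin(s)/2 - 4*s**2*sin(s) + 4*s*sin(s)/3 + 2*sin(s)/3 = f(s).
F(3) = 59*cos(3)/6 + 53*sin(3)/6; F(2) = -17*sin(2)/3 + 32*cos(2)/3.
Integral = F(3) - F(2) = 59*cos(3)/6 + 53*sin(3)/6 - 32*cos(2)/3 + 17*sin(2)/3.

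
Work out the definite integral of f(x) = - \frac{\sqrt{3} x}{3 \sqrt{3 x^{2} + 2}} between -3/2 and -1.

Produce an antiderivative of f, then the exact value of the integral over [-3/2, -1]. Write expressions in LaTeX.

f matches the chain-rule pattern g'(h)*h' with inner function h(x) = x^{2} + \frac{2}{3}; substituting u = h(x) collapses the integral.
F(x) = - \frac{\sqrt{x^{2} + \frac{2}{3}}}{3} is an antiderivative of f.
Check: d/dx[- \frac{\sqrt{x^{2} + \frac{2}{3}}}{3}] = - \frac{\sqrt{3} x}{3 \sqrt{3 x^{2} + 2}} = f(x).
F(-1) = - \frac{\sqrt{15}}{9}; F(-3/2) = - \frac{\sqrt{105}}{18}.
Integral = F(-1) - F(-3/2) = - \frac{\sqrt{15}}{9} + \frac{\sqrt{105}}{18}.

Antiderivative: F(x) = - \frac{\sqrt{x^{2} + \frac{2}{3}}}{3}; value = - \frac{\sqrt{15}}{9} + \frac{\sqrt{105}}{18}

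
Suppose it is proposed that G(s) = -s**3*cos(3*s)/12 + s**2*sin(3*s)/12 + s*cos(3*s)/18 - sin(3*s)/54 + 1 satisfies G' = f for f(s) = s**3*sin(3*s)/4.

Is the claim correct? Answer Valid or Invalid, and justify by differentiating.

d/ds[G] = s**3*sin(3*s)/4
This equals f(s) exactly, so the claim holds.

Valid: G'(s) = f(s).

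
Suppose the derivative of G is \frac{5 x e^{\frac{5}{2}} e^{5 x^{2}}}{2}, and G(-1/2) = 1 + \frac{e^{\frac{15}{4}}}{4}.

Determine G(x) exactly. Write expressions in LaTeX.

The substitution u = 5 x^{2} + \frac{5}{2} works: G'(x) is exactly (dG/du)*(du/dx) for that inner function.
A general antiderivative is \frac{e^{5 x^{2} + \frac{5}{2}}}{4} + C.
The condition gives C = 1 + \frac{e^{\frac{15}{4}}}{4} - (\frac{e^{\frac{15}{4}}}{4}) = 1.
So G(x) = \frac{e^{\frac{5}{2}} e^{5 x^{2}} + 4}{4}.
Check: d/dx[\frac{e^{\frac{5}{2}} e^{5 x^{2}} + 4}{4}] = \frac{5 x e^{\frac{5}{2}} e^{5 x^{2}}}{2} = G'(x).

G(x) = \frac{e^{\frac{5}{2}} e^{5 x^{2}} + 4}{4}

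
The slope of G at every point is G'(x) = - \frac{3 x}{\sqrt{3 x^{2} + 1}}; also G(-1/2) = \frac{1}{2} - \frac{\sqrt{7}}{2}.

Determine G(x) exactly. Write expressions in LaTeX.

G(x) = \frac{1}{2} - \sqrt{3 x^{2} + 1}

The substitution u = 3 x^{2} + 1 works: G'(x) is exactly (dG/du)*(du/dx) for that inner function.
A general antiderivative is - \sqrt{3 x^{2} + 1} + C.
The condition gives C = \frac{1}{2} - \frac{\sqrt{7}}{2} - (- \frac{\sqrt{7}}{2}) = \frac{1}{2}.
So G(x) = \frac{1}{2} - \sqrt{3 x^{2} + 1}.
Check: d/dx[\frac{1}{2} - \sqrt{3 x^{2} + 1}] = - \frac{3 x}{\sqrt{3 x^{2} + 1}} = G'(x).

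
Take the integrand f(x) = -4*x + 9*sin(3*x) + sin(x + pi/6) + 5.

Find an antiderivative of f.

Integrate term by term and add the pieces.
Check: d/dx[-2*x**2 + 5*x - 3*cos(3*x) - cos(x + pi/6)] = -4*x + 9*sin(3*x) + sin(x + pi/6) + 5 = f(x).

An antiderivative is F(x) = -2*x**2 + 5*x - 3*cos(3*x) - cos(x + pi/6).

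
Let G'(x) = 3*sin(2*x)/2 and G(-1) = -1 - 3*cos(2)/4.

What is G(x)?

The proposed G(x) is checked by its d/dx: the result must match the given G'(x).
A general antiderivative is -3*cos(2*x)/4 + C.
The condition gives C = -1 - 3*cos(2)/4 - (-3*cos(2)/4) = -1.
So G(x) = -(3*cos(2*x) + 4)/4.
Check: d/dx[-(3*cos(2*x) + 4)/4] = 3*sin(2*x)/2 = G'(x).

G(x) = -(3*cos(2*x) + 4)/4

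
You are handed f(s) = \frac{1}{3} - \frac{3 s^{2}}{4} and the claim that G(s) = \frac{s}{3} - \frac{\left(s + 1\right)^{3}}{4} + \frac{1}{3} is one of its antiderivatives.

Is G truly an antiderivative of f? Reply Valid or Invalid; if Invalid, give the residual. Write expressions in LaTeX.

Invalid: d/ds[G] - f = - \frac{3 s}{2} - \frac{3}{4}, which is not 0.

d/ds[G] = - \frac{3 s^{2}}{4} - \frac{3 s}{2} - \frac{5}{12}
d/ds[G] - f(s) = - \frac{3 s}{2} - \frac{3}{4} != 0.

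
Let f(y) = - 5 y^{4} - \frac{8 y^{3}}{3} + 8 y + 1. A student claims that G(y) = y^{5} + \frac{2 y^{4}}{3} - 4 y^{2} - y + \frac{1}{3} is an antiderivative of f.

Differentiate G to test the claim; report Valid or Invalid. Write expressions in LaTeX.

d/dy[G] = 5 y^{4} + \frac{8 y^{3}}{3} - 8 y - 1
d/dy[G] - f(y) = 10 y^{4} + \frac{16 y^{3}}{3} - 16 y - 2 != 0.

Invalid: d/dy[G] - f = 10 y^{4} + \frac{16 y^{3}}{3} - 16 y - 2, which is not 0.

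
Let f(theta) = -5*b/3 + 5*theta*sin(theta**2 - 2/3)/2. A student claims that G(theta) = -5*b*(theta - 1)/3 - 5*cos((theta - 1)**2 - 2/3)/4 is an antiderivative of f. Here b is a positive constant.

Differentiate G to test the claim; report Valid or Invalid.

d/dtheta[G] = -5*b/3 + 5*theta*sin(theta**2 - 2*theta + 1/3)/2 - 5*sin(theta**2 - 2*theta + 1/3)/2
d/dtheta[G] - f(theta) = -5*theta*sin(theta**2 - 2/3)/2 + 5*theta*sin(theta**2 - 2*theta + 1/3)/2 - 5*sin(theta**2 - 2*theta + 1/3)/2 != 0.

Invalid: d/dtheta[G] - f = -5*theta*sin(theta**2 - 2/3)/2 + 5*theta*sin(theta**2 - 2*theta + 1/3)/2 - 5*sin(theta**2 - 2*theta + 1/3)/2, which is not 0.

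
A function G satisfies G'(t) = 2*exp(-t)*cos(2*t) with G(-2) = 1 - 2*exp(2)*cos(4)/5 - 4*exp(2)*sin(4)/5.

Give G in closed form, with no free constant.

G(t) = -(-5*exp(t) - 4*sin(2*t) + 2*cos(2*t))*exp(-t)/5

Since d/dt undoes antidifferentiation here, G(t) must give back the stated G'(t).
A general antiderivative is 4*exp(-t)*sin(2*t)/5 - 2*exp(-t)*cos(2*t)/5 + C.
The condition gives C = 1 - 2*exp(2)*cos(4)/5 - 4*exp(2)*sin(4)/5 - (-2*exp(2)*cos(4)/5 - 4*exp(2)*sin(4)/5) = 1.
So G(t) = -(-5*exp(t) - 4*sin(2*t) + 2*cos(2*t))*exp(-t)/5.
Check: d/dt[-(-5*exp(t) - 4*sin(2*t) + 2*cos(2*t))*exp(-t)/5] = 2*exp(-t)*cos(2*t) = G'(t).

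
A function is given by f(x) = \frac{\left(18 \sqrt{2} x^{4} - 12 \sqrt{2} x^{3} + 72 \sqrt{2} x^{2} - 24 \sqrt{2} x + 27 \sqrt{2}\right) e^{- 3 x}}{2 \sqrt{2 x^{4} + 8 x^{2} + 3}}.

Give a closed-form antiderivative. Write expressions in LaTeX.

An antiderivative is F(x) = - \frac{3 \sqrt{2} \sqrt{2 x^{4} + 8 x^{2} + 3} e^{- 3 x}}{2}.

Recognize the product-rule pattern: f = u'v + uv' with u = - 3 \sqrt{x^{4} + 4 x^{2} + \frac{3}{2}}, v = e^{- 3 x}, so integration by parts undoes it.
Check: d/dx[- \frac{3 \sqrt{2} \sqrt{2 x^{4} + 8 x^{2} + 3} e^{- 3 x}}{2}] = \frac{\left(18 \sqrt{2} x^{4} - 12 \sqrt{2} x^{3} + 72 \sqrt{2} x^{2} - 24 \sqrt{2} x + 27 \sqrt{2}\right) e^{- 3 x}}{2 \sqrt{2 x^{4} + 8 x^{2} + 3}} = f(x).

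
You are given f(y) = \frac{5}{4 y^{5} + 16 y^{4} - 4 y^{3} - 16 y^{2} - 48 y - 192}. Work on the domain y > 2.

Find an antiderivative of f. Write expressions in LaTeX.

Factor the denominator (4 \left(y - 2\right) \left(y + 2\right) \left(y + 4\right) \left(y^{2} + 3\right)) and decompose: f = \frac{5 \left(y - 4\right)}{532 \left(y^{2} + 3\right)} + \frac{5}{912 \left(y + 4\right)} - \frac{5}{224 \left(y + 2\right)} + \frac{5}{672 \left(y - 2\right)}; each piece integrates to a log, atan, or power term.
Check: d/dy[\frac{5 \log{\left(y - 2 \right)}}{672} - \frac{5 \log{\left(y + 2 \right)}}{224} + \frac{5 \log{\left(y + 4 \right)}}{912} + \frac{5 \log{\left(y^{2} + 3 \right)}}{1064} - \frac{5 \sqrt{3} \operatorname{atan}{\left(\frac{\sqrt{3} y}{3} \right)}}{399}] = \frac{5}{4 y^{5} + 16 y^{4} - 4 y^{3} - 16 y^{2} - 48 y - 192} = f(y).

An antiderivative is F(y) = \frac{5 \log{\left(y - 2 \right)}}{672} - \frac{5 \log{\left(y + 2 \right)}}{224} + \frac{5 \log{\left(y + 4 \right)}}{912} + \frac{5 \log{\left(y^{2} + 3 \right)}}{1064} - \frac{5 \sqrt{3} \operatorname{atan}{\left(\frac{\sqrt{3} y}{3} \right)}}{399}.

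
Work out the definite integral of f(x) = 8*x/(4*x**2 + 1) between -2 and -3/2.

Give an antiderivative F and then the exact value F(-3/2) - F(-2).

Antiderivative: F(x) = log(4*x**2 + 1); value = -log(17) + log(10)

The substitution u = 4*x**2 + 1 works: f is exactly (dF/du)*(du/dx) for that inner function.
F(x) = log(4*x**2 + 1) is an antiderivative of f.
Check: d/dx[log(4*x**2 + 1)] = 8*x/(4*x**2 + 1) = f(x).
F(-3/2) = log(10); F(-2) = log(17).
Integral = F(-3/2) - F(-2) = -log(17) + log(10).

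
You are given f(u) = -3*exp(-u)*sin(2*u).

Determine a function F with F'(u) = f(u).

An antiderivative is F(u) = (3*sin(2*u) + 6*cos(2*u))*exp(-u)/5.

Any candidate F(u) must reproduce f(u) exactly when differentiated.
Check: d/du[(3*sin(2*u) + 6*cos(2*u))*exp(-u)/5] = -3*exp(-u)*sin(2*u) = f(u).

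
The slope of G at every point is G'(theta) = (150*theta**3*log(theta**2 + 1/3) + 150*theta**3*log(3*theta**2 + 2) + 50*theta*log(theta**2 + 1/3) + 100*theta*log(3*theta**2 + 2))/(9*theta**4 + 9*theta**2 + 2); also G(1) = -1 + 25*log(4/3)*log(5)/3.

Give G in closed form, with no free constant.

G(theta) = 25*log(theta**2 + 1/3)*log(3*theta**2 + 2)/3 - 1

Recognize the product-rule pattern: G'(theta) = u'v + uv' with u = 25*log(3*theta**2 + 2)/3, v = log(theta**2 + 1/3), so integration by parts undoes it.
A general antiderivative is 25*log(theta**2 + 1/3)*log(3*theta**2 + 2)/3 + C.
The condition gives C = -1 + 25*log(4/3)*log(5)/3 - (25*log(4/3)*log(5)/3) = -1.
So G(theta) = 25*log(theta**2 + 1/3)*log(3*theta**2 + 2)/3 - 1.
Check: d/dtheta[25*log(theta**2 + 1/3)*log(3*theta**2 + 2)/3 - 1] = (150*theta**3*log(theta**2 + 1/3) + 150*theta**3*log(3*theta**2 + 2) + 50*theta*log(theta**2 + 1/3) + 100*theta*log(3*theta**2 + 2))/(9*theta**4 + 9*theta**2 + 2) = G'(theta).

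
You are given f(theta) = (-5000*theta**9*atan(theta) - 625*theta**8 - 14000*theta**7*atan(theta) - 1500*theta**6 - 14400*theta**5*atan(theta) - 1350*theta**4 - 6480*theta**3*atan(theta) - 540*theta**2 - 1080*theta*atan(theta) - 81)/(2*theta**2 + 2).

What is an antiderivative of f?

An antiderivative is F(theta) = -(5*theta**2 + 3)**4*atan(theta)/2.

Recognize the product-rule pattern: f = u'v + uv' with u = -(-5*theta**2 - 3)**4/2, v = atan(theta), so integration by parts undoes it.
Check: d/dtheta[-(5*theta**2 + 3)**4*atan(theta)/2] = (-5000*theta**9*atan(theta) - 625*theta**8 - 14000*theta**7*atan(theta) - 1500*theta**6 - 14400*theta**5*atan(theta) - 1350*theta**4 - 6480*theta**3*atan(theta) - 540*theta**2 - 1080*theta*atan(theta) - 81)/(2*theta**2 + 2) = f(theta).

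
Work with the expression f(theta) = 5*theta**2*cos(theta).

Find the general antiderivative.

F(theta) = 5*theta**2*sin(theta) + 10*theta*cos(theta) - 10*sin(theta) + C

Recover f(theta) by differentiating a candidate F(theta); any mismatch rules it out.
Check: d/dtheta[5*theta**2*sin(theta) + 10*theta*cos(theta) - 10*sin(theta)] = 5*theta**2*cos(theta) = f(theta).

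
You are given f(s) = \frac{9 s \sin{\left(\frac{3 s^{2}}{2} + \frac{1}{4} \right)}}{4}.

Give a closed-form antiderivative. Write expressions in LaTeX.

An antiderivative is F(s) = - \frac{3 \cos{\left(\frac{3 s^{2}}{2} + \frac{1}{4} \right)}}{4}.

f matches the chain-rule pattern g'(h)*h' with inner function h(s) = \frac{3 s^{2}}{2} + \frac{1}{4}; substituting u = h(s) collapses the integral.
Check: d/ds[- \frac{3 \cos{\left(\frac{3 s^{2}}{2} + \frac{1}{4} \right)}}{4}] = \frac{9 s \sin{\left(\frac{3 s^{2}}{2} + \frac{1}{4} \right)}}{4} = f(s).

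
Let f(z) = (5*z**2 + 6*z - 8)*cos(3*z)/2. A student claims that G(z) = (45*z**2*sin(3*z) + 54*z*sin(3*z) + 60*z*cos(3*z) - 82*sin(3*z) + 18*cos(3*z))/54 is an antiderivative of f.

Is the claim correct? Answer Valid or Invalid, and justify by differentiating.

d/dz[G] = 5*z**2*cos(3*z)/2 - 5*z*sin(3*z)/3 + 3*z*cos(3*z) - 31*cos(3*z)/9
d/dz[G] - f(z) = -5*z*sin(3*z)/3 + 5*cos(3*z)/9 != 0.

Invalid: d/dz[G] - f = -5*z*sin(3*z)/3 + 5*cos(3*z)/9, which is not 0.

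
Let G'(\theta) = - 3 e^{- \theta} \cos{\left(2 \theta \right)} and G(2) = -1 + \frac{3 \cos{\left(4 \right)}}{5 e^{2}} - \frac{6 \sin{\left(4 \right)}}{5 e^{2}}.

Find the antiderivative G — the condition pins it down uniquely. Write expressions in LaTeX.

Whatever form G(\theta) takes, its d/d\theta must return the stated G'(\theta).
A general antiderivative is - \frac{6 e^{- \theta} \sin{\left(2 \theta \right)}}{5} + \frac{3 e^{- \theta} \cos{\left(2 \theta \right)}}{5} + C.
The condition gives C = -1 + \frac{3 \cos{\left(4 \right)}}{5 e^{2}} - \frac{6 \sin{\left(4 \right)}}{5 e^{2}} - (\frac{3 \cos{\left(4 \right)}}{5 e^{2}} - \frac{6 \sin{\left(4 \right)}}{5 e^{2}}) = -1.
So G(\theta) = \frac{\left(- 5 e^{\theta} - 6 \sin{\left(2 \theta \right)} + 3 \cos{\left(2 \theta \right)}\right) e^{- \theta}}{5}.
Check: d/d\theta[\frac{\left(- 5 e^{\theta} - 6 \sin{\left(2 \theta \right)} + 3 \cos{\left(2 \theta \right)}\right) e^{- \theta}}{5}] = - 3 e^{- \theta} \cos{\left(2 \theta \right)} = G'(\theta).

G(\theta) = \frac{\left(- 5 e^{\theta} - 6 \sin{\left(2 \theta \right)} + 3 \cos{\left(2 \theta \right)}\right) e^{- \theta}}{5}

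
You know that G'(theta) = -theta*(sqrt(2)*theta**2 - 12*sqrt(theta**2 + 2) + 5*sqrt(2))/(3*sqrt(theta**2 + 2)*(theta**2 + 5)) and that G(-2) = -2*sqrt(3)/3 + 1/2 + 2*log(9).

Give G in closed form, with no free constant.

G(theta) = -2*sqrt(theta**2/2 + 1)/3 + 2*log(theta**2 + 5) + 1/2

Differentiate the proposed G(theta) back; it has to land on the given G'(theta).
A general antiderivative is -2*sqrt(theta**2/2 + 1)/3 + 2*log(theta**2 + 5) + C.
The condition gives C = -2*sqrt(3)/3 + 1/2 + 2*log(9) - (-2*sqrt(3)/3 + 2*log(9)) = 1/2.
So G(theta) = -2*sqrt(theta**2/2 + 1)/3 + 2*log(theta**2 + 5) + 1/2.
Check: d/dtheta[-2*sqrt(theta**2/2 + 1)/3 + 2*log(theta**2 + 5) + 1/2] = (-sqrt(2)*theta**3 + 12*theta*sqrt(theta**2 + 2) - 5*sqrt(2)*theta)/(3*theta**2*sqrt(theta**2 + 2) + 15*sqrt(theta**2 + 2)), which equals G'(theta).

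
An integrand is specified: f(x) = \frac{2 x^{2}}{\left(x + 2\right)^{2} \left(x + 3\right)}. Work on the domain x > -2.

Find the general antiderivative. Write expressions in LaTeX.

F(x) = \frac{2 \left(- 8 \left(x + 2\right) \log{\left(x + 2 \right)} + 9 \left(x + 2\right) \log{\left(x + 3 \right)} - 4\right)}{x + 2} + C

The denominator factors as \left(x + 2\right)^{2} \left(x + 3\right); partial fractions split f into directly integrable pieces: \frac{18}{x + 3} - \frac{16}{x + 2} + \frac{8}{\left(x + 2\right)^{2}}.
Check: d/dx[\frac{2 \left(- 8 \left(x + 2\right) \log{\left(x + 2 \right)} + 9 \left(x + 2\right) \log{\left(x + 3 \right)} - 4\right)}{x + 2}] = \frac{2 x^{2}}{x^{3} + 7 x^{2} + 16 x + 12}, which equals f(x).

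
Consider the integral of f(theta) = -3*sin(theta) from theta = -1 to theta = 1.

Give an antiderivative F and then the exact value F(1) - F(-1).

Antiderivative: F(theta) = 3*cos(theta); value = 0

Differentiate the proposed F(theta) back; it has to land on f(theta) exactly.
F(theta) = 3*cos(theta) is an antiderivative of f.
Check: d/dtheta[3*cos(theta)] = -3*sin(theta) = f(theta).
F(1) = 3*cos(1); F(-1) = 3*cos(1).
Integral = F(1) - F(-1) = 0.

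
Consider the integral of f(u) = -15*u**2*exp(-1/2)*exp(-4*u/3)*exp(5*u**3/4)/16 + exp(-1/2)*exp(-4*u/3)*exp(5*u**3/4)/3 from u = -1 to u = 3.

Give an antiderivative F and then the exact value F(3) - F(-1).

Antiderivative: F(u) = -exp(5*u**3/4 - 4*u/3 - 1/2)/4; value = -exp(117/4)/4 + exp(-5/12)/4

The substitution w = 5*u**3/4 - 4*u/3 - 1/2 works: f is exactly (dF/dw)*(dw/du) for that inner function.
F(u) = -exp(5*u**3/4 - 4*u/3 - 1/2)/4 is an antiderivative of f.
Check: d/du[-exp(5*u**3/4 - 4*u/3 - 1/2)/4] = (16 - 45*u**2)*exp(-1/2)*exp(-4*u/3)*exp(5*u**3/4)/48, which equals f(u).
F(3) = -exp(117/4)/4; F(-1) = -exp(-5/12)/4.
Integral = F(3) - F(-1) = -exp(117/4)/4 + exp(-5/12)/4.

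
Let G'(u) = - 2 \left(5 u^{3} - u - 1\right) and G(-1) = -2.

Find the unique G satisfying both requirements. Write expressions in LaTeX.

Differentiate the proposed G(u) back; it has to land on the given G'(u).
A general antiderivative is - \frac{5 u^{4}}{2} + u^{2} + 2 u + 1 + C.
The condition gives C = -2 - (- \frac{5}{2}) = \frac{1}{2}.
So G(u) = - \frac{5 u^{4}}{2} + u^{2} + 2 u + \frac{3}{2}.
Check: d/du[- \frac{5 u^{4}}{2} + u^{2} + 2 u + \frac{3}{2}] = - 10 u^{3} + 2 u + 2, which equals G'(u).

G(u) = - \frac{5 u^{4}}{2} + u^{2} + 2 u + \frac{3}{2}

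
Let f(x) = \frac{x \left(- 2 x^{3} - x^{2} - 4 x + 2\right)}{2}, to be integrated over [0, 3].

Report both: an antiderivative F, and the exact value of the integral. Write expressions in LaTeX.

Recover f(x) by differentiating a candidate F(x); any mismatch rules it out.
F(x) = - \frac{x^{2} \left(24 x^{3} + 15 x^{2} + 80 x - 60\right)}{120} is an antiderivative of f.
Check: d/dx[- \frac{x^{2} \left(24 x^{3} + 15 x^{2} + 80 x - 60\right)}{120}] = - x^{4} - \frac{x^{3}}{2} - 2 x^{2} + x, which equals f(x).
F(3) = - \frac{2889}{40}; F(0) = 0.
Integral = F(3) - F(0) = - \frac{2889}{40}.

Antiderivative: F(x) = - \frac{x^{2} \left(24 x^{3} + 15 x^{2} + 80 x - 60\right)}{120}; value = - \frac{2889}{40}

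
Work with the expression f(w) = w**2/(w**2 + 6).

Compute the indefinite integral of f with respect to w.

A first test for any F(w): its w-derivative must equal f(w) identically.
Check: d/dw[w - sqrt(6)*atan(sqrt(6)*w/6)] = w**2/(w**2 + 6) = f(w).

F(w) = w - sqrt(6)*atan(sqrt(6)*w/6) + C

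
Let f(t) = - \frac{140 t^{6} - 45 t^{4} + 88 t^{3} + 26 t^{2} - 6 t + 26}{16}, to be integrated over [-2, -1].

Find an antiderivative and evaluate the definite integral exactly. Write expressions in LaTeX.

Recognize the product-rule pattern: f = u'v + uv' with u = t^{3} + \frac{3 t}{4} + \frac{1}{2}, v = - \frac{5 t^{4}}{4} + \frac{3 t^{2}}{2} - \frac{3 t}{4} - \frac{5}{3}, so integration by parts undoes it.
F(t) = - \frac{5 t^{7}}{4} + \frac{9 t^{5}}{16} - \frac{11 t^{4}}{8} - \frac{13 t^{3}}{24} + \frac{3 t^{2}}{16} - \frac{13 t}{8} is an antiderivative of f.
Check: d/dt[- \frac{5 t^{7}}{4} + \frac{9 t^{5}}{16} - \frac{11 t^{4}}{8} - \frac{13 t^{3}}{24} + \frac{3 t^{2}}{16} - \frac{13 t}{8}] = - \frac{35 t^{6}}{4} + \frac{45 t^{4}}{16} - \frac{11 t^{3}}{2} - \frac{13 t^{2}}{8} + \frac{3 t}{8} - \frac{13}{8}, which equals f(t).
F(-1) = \frac{5}{3}; F(-2) = \frac{385}{3}.
Integral = F(-1) - F(-2) = - \frac{380}{3}.

Antiderivative: F(t) = - \frac{5 t^{7}}{4} + \frac{9 t^{5}}{16} - \frac{11 t^{4}}{8} - \frac{13 t^{3}}{24} + \frac{3 t^{2}}{16} - \frac{13 t}{8}; value = - \frac{380}{3}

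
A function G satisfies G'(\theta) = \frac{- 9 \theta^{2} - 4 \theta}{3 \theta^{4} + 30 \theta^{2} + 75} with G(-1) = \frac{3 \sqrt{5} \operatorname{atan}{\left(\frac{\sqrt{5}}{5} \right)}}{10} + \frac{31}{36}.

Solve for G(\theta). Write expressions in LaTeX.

G(\theta) = \frac{9 \theta}{6 \theta^{2} + 30} - \frac{3 \sqrt{5} \operatorname{atan}{\left(\frac{\sqrt{5} \theta}{5} \right)}}{10} + 1 + \frac{4}{6 \theta^{2} + 30}

Differentiate the proposed G(\theta) back; it has to land on the given G'(\theta).
A general antiderivative is - \frac{- 9 \theta - 4}{6 \theta^{2} + 30} - \frac{3 \sqrt{5} \operatorname{atan}{\left(\frac{\sqrt{5} \theta}{5} \right)}}{10} + C.
The condition gives C = \frac{3 \sqrt{5} \operatorname{atan}{\left(\frac{\sqrt{5}}{5} \right)}}{10} + \frac{31}{36} - (- \frac{5}{36} + \frac{3 \sqrt{5} \operatorname{atan}{\left(\frac{\sqrt{5}}{5} \right)}}{10}) = 1.
So G(\theta) = \frac{9 \theta}{6 \theta^{2} + 30} - \frac{3 \sqrt{5} \operatorname{atan}{\left(\frac{\sqrt{5} \theta}{5} \right)}}{10} + 1 + \frac{4}{6 \theta^{2} + 30}.
Check: d/d\theta[\frac{9 \theta}{6 \theta^{2} + 30} - \frac{3 \sqrt{5} \operatorname{atan}{\left(\frac{\sqrt{5} \theta}{5} \right)}}{10} + 1 + \frac{4}{6 \theta^{2} + 30}] = \frac{- 9 \theta^{2} - 4 \theta}{3 \theta^{4} + 30 \theta^{2} + 75} = G'(\theta).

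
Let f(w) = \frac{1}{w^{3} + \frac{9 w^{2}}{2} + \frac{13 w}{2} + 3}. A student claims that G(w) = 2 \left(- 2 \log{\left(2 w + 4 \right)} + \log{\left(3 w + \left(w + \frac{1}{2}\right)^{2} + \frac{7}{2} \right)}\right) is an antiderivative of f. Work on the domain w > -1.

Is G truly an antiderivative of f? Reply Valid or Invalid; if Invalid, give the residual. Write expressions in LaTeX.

Invalid: d/dw[G] - f = - \frac{6}{4 w^{4} + 28 w^{3} + 71 w^{2} + 77 w + 30}, which is not 0.

d/dw[G] = \frac{4}{4 w^{3} + 24 w^{2} + 47 w + 30}
d/dw[G] - f(w) = - \frac{6}{4 w^{4} + 28 w^{3} + 71 w^{2} + 77 w + 30} != 0.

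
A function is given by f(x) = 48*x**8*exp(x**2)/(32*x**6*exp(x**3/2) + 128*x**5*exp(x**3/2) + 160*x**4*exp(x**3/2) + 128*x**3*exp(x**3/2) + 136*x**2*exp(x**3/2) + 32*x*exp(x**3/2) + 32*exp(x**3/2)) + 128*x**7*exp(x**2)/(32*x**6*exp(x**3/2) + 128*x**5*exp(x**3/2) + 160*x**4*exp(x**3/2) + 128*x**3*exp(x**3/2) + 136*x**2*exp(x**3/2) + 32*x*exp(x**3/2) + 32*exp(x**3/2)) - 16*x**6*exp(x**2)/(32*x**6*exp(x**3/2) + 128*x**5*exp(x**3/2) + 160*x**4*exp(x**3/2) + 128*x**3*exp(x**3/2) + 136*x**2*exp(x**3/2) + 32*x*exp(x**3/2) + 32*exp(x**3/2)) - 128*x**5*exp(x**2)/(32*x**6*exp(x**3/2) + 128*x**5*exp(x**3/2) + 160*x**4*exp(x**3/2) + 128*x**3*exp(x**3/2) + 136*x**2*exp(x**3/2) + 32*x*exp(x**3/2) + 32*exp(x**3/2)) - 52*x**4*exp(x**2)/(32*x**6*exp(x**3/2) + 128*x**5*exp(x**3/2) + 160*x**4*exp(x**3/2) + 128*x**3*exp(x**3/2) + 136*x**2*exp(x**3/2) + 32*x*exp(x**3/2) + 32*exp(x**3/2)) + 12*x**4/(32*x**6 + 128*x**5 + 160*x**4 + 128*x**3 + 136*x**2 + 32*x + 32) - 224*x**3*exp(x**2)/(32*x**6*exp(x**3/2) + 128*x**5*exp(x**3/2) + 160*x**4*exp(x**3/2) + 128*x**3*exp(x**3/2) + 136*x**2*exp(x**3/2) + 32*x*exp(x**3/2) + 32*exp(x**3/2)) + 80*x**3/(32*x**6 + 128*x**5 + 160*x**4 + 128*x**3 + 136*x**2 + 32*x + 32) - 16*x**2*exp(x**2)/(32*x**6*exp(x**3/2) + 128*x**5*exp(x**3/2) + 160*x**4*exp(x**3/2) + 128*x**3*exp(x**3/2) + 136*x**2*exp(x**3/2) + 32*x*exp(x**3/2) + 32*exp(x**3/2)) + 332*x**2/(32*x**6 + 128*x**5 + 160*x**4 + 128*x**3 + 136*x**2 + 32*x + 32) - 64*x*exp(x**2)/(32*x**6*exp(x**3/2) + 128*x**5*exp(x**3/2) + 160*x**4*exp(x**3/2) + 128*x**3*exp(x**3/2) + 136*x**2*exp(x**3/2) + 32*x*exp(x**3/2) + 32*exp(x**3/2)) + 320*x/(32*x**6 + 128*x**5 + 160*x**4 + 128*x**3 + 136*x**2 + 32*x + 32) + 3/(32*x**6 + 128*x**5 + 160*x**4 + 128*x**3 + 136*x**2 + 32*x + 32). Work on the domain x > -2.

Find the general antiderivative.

F(x) = (-6*x**2 - 20*x - 8*(x + 2)*(2*x**2 + 1)*exp(-x**3/2 + x**2) - 43)/(8*(x + 2)*(2*x**2 + 1)) + C

The integrand splits into summands that can be handled one at a time.
Check: d/dx[(-6*x**2 - 20*x - 8*(x + 2)*(2*x**2 + 1)*exp(-x**3/2 + x**2) - 43)/(8*(x + 2)*(2*x**2 + 1))] = (48*x**8*exp(x**2)*exp(-x**3/2) + 128*x**7*exp(x**2)*exp(-x**3/2) - 16*x**6*exp(x**2)*exp(-x**3/2) - 128*x**5*exp(x**2)*exp(-x**3/2) - 52*x**4*exp(x**2)*exp(-x**3/2) + 12*x**4 - 224*x**3*exp(x**2)*exp(-x**3/2) + 80*x**3 - 16*x**2*exp(x**2)*exp(-x**3/2) + 332*x**2 - 64*x*exp(x**2)*exp(-x**3/2) + 320*x + 3)/(32*x**6 + 128*x**5 + 160*x**4 + 128*x**3 + 136*x**2 + 32*x + 32), which equals f(x).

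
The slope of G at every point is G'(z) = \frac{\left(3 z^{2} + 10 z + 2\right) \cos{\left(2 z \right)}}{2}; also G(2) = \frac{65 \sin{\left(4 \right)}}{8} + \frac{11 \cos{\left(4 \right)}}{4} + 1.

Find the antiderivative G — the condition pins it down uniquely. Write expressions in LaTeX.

G(z) = \frac{3 z^{2} \sin{\left(2 z \right)}}{4} + \frac{5 z \sin{\left(2 z \right)}}{2} + \frac{3 z \cos{\left(2 z \right)}}{4} + \frac{\sin{\left(2 z \right)}}{8} + \frac{5 \cos{\left(2 z \right)}}{4} + 1

The proposed G(z) is checked by its d/dz: the result must match the given G'(z).
A general antiderivative is \frac{3 z^{2} \sin{\left(2 z \right)}}{4} + \frac{5 z \sin{\left(2 z \right)}}{2} + \frac{3 z \cos{\left(2 z \right)}}{4} + \frac{\sin{\left(2 z \right)}}{8} + \frac{5 \cos{\left(2 z \right)}}{4} + C.
The condition gives C = \frac{65 \sin{\left(4 \right)}}{8} + \frac{11 \cos{\left(4 \right)}}{4} + 1 - (\frac{65 \sin{\left(4 \right)}}{8} + \frac{11 \cos{\left(4 \right)}}{4}) = 1.
So G(z) = \frac{3 z^{2} \sin{\left(2 z \right)}}{4} + \frac{5 z \sin{\left(2 z \right)}}{2} + \frac{3 z \cos{\left(2 z \right)}}{4} + \frac{\sin{\left(2 z \right)}}{8} + \frac{5 \cos{\left(2 z \right)}}{4} + 1.
Check: d/dz[\frac{3 z^{2} \sin{\left(2 z \right)}}{4} + \frac{5 z \sin{\left(2 z \right)}}{2} + \frac{3 z \cos{\left(2 z \right)}}{4} + \frac{\sin{\left(2 z \right)}}{8} + \frac{5 \cos{\left(2 z \right)}}{4} + 1] = \frac{3 z^{2} \cos{\left(2 z \right)}}{2} + 5 z \cos{\left(2 z \right)} + \cos{\left(2 z \right)}, which equals G'(z).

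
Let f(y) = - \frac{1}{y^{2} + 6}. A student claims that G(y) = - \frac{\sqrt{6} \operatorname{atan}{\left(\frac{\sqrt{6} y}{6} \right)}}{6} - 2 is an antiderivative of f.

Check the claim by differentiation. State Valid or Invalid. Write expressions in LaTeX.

Valid. The derivative of G reproduces f.

d/dy[G] = - \frac{1}{y^{2} + 6}
This equals f(y) exactly, so the claim holds.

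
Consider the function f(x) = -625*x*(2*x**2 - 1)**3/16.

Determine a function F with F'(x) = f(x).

The substitution u = 5/4 - 5*x**2/2 works: f is exactly (dF/du)*(du/dx) for that inner function.
Check: d/dx[-625*(2*x**2 - 1)**4/256] = -625*x**7/2 + 1875*x**5/4 - 1875*x**3/8 + 625*x/16, which equals f(x).

An antiderivative is F(x) = -625*(2*x**2 - 1)**4/256.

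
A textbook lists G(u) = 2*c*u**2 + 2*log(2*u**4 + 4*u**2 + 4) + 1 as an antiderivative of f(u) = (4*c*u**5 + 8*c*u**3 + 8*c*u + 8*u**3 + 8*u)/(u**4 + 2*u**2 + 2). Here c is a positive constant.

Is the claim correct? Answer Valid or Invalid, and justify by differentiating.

d/du[G] = (4*c*u**5 + 8*c*u**3 + 8*c*u + 8*u**3 + 8*u)/(u**4 + 2*u**2 + 2)
This equals f(u) exactly, so the claim holds.

Valid - differentiating G returns exactly f.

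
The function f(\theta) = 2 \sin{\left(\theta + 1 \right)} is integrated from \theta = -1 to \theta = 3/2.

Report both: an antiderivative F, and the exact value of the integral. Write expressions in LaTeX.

Antiderivative: F(\theta) = - 2 \cos{\left(\theta + 1 \right)}; value = 2 - 2 \cos{\left(\frac{5}{2} \right)}

Any candidate F(\theta) must reproduce f(\theta) exactly when differentiated.
F(\theta) = - 2 \cos{\left(\theta + 1 \right)} is an antiderivative of f.
Check: d/d\theta[- 2 \cos{\left(\theta + 1 \right)}] = 2 \sin{\left(\theta + 1 \right)} = f(\theta).
F(3/2) = - 2 \cos{\left(\frac{5}{2} \right)}; F(-1) = -2.
Integral = F(3/2) - F(-1) = 2 - 2 \cos{\left(\frac{5}{2} \right)}.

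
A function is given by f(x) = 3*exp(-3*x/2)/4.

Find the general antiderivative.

Check any antiderivative F(x) by computing F'(x) and comparing it with f(x).
Check: d/dx[-exp(-3*x/2)/2] = 3*exp(-3*x/2)/4 = f(x).

F(x) = -exp(-3*x/2)/2 + C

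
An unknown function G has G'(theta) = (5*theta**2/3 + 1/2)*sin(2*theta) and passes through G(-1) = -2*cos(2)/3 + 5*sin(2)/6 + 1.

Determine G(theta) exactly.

Check a candidate G(theta) by differentiating: d/dtheta[G] must match the given G'(theta).
A general antiderivative is -5*theta**2*cos(2*theta)/6 + 5*theta*sin(2*theta)/6 + cos(2*theta)/6 + C.
The condition gives C = -2*cos(2)/3 + 5*sin(2)/6 + 1 - (-2*cos(2)/3 + 5*sin(2)/6) = 1.
So G(theta) = -5*theta**2*cos(2*theta)/6 + 5*theta*sin(2*theta)/6 + cos(2*theta)/6 + 1.
Check: d/dtheta[-5*theta**2*cos(2*theta)/6 + 5*theta*sin(2*theta)/6 + cos(2*theta)/6 + 1] = 5*theta**2*sin(2*theta)/3 + sin(2*theta)/2, which equals G'(theta).

G(theta) = -5*theta**2*cos(2*theta)/6 + 5*theta*sin(2*theta)/6 + cos(2*theta)/6 + 1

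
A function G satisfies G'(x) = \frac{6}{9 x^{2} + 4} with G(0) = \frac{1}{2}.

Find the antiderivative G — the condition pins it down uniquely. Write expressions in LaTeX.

G(x) = \frac{2 \operatorname{atan}{\left(\frac{3 x}{2} \right)} + 1}{2}

A first test for any G(x): its x-derivative must equal the given G'(x).
A general antiderivative is \operatorname{atan}{\left(\frac{3 x}{2} \right)} + C.
The condition gives C = \frac{1}{2} - (0) = \frac{1}{2}.
So G(x) = \frac{2 \operatorname{atan}{\left(\frac{3 x}{2} \right)} + 1}{2}.
Check: d/dx[\frac{2 \operatorname{atan}{\left(\frac{3 x}{2} \right)} + 1}{2}] = \frac{6}{9 x^{2} + 4} = G'(x).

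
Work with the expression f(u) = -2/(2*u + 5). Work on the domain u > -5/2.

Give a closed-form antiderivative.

A first test for any F(u): its u-derivative must equal f(u) identically.
Check: d/du[-log(u + 5/2)] = -2/(2*u + 5) = f(u).

An antiderivative is F(u) = -log(u + 5/2).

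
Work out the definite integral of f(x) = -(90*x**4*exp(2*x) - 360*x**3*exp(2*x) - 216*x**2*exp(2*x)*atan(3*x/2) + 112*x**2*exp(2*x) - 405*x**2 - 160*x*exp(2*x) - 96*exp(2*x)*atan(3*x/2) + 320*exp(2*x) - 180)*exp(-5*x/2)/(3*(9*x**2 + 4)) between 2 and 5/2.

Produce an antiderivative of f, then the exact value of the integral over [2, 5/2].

f has the shape u'v + uv' for u = 20*x**2/3 - 16*atan(3*x/2) + 16/3 - 6*exp(-2*x) and v = exp(-x/2) — it is the derivative of the product u*v.
F(x) = -2*(-10*x**2*exp(2*x) + 24*exp(2*x)*atan(3*x/2) - 8*exp(2*x) + 9)*exp(-5*x/2)/3 is an antiderivative of f.
Check: d/dx[-2*(-10*x**2*exp(2*x) + 24*exp(2*x)*atan(3*x/2) - 8*exp(2*x) + 9)*exp(-5*x/2)/3] = (-90*x**4*exp(2*x) + 360*x**3*exp(2*x) + 216*x**2*exp(2*x)*atan(3*x/2) - 112*x**2*exp(2*x) + 405*x**2 + 160*x*exp(2*x) + 96*exp(2*x)*atan(3*x/2) - 320*exp(2*x) + 180)/(27*x**2*exp(5*x/2) + 12*exp(5*x/2)), which equals f(x).
F(5/2) = -16*exp(-5/4)*atan(15/4) - 6*exp(-25/4) + 47*exp(-5/4); F(2) = -16*exp(-1)*atan(3) - 6*exp(-5) + 32*exp(-1).
Integral = F(5/2) - F(2) = -32*exp(-1) - 16*exp(-5/4)*atan(15/4) - 6*exp(-25/4) + 6*exp(-5) + 16*exp(-1)*atan(3) + 47*exp(-5/4).

Antiderivative: F(x) = -2*(-10*x**2*exp(2*x) + 24*exp(2*x)*atan(3*x/2) - 8*exp(2*x) + 9)*exp(-5*x/2)/3; value = -32*exp(-1) - 16*exp(-5/4)*atan(15/4) - 6*exp(-25/4) + 6*exp(-5) + 16*exp(-1)*atan(3) + 47*exp(-5/4)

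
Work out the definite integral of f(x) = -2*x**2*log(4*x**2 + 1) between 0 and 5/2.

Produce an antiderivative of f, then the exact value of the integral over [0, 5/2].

Check any antiderivative F(x) by computing F'(x) and comparing it with f(x).
F(x) = -2*x**3*log(4*x**2 + 1)/3 + 4*x**3/9 - x/3 + atan(2*x)/6 is an antiderivative of f.
Check: d/dx[-2*x**3*log(4*x**2 + 1)/3 + 4*x**3/9 - x/3 + atan(2*x)/6] = -2*x**2*log(4*x**2 + 1) = f(x).
F(5/2) = -125*log(26)/12 + atan(5)/6 + 55/9; F(0) = 0.
Integral = F(5/2) - F(0) = -125*log(26)/12 + atan(5)/6 + 55/9.

Antiderivative: F(x) = -2*x**3*log(4*x**2 + 1)/3 + 4*x**3/9 - x/3 + atan(2*x)/6; value = -125*log(26)/12 + atan(5)/6 + 55/9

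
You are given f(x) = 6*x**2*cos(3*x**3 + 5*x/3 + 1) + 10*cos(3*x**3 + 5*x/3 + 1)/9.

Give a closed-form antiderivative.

An antiderivative is F(x) = 2*sin(3*x**3 + 5*x/3 + 1)/3.

The substitution u = 3*x**3 + 5*x/3 + 1 works: f is exactly (dF/du)*(du/dx) for that inner function.
Check: d/dx[2*sin(3*x**3 + 5*x/3 + 1)/3] = 6*x**2*cos(3*x**3 + 5*x/3 + 1) + 10*cos(3*x**3 + 5*x/3 + 1)/9 = f(x).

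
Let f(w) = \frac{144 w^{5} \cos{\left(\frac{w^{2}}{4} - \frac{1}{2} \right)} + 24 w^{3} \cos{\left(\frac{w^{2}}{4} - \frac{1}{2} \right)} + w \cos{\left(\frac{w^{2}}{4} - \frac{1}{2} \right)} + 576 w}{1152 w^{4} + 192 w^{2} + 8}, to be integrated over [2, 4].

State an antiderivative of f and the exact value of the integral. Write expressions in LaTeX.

Antiderivative: F(w) = \frac{12 w^{2} \sin{\left(\frac{w^{2}}{4} - \frac{1}{2} \right)} + \sin{\left(\frac{w^{2}}{4} - \frac{1}{2} \right)} - 12}{48 w^{2} + 4}; value = - \frac{\sin{\left(\frac{1}{2} \right)}}{4} + \frac{\sin{\left(\frac{7}{2} \right)}}{4} + \frac{432}{9457}

A first test for any F(w): its w-derivative must equal f(w) identically.
F(w) = \frac{12 w^{2} \sin{\left(\frac{w^{2}}{4} - \frac{1}{2} \right)} + \sin{\left(\frac{w^{2}}{4} - \frac{1}{2} \right)} - 12}{48 w^{2} + 4} is an antiderivative of f.
Check: d/dw[\frac{12 w^{2} \sin{\left(\frac{w^{2}}{4} - \frac{1}{2} \right)} + \sin{\left(\frac{w^{2}}{4} - \frac{1}{2} \right)} - 12}{48 w^{2} + 4}] = \frac{144 w^{5} \cos{\left(\frac{w^{2}}{4} - \frac{1}{2} \right)} + 24 w^{3} \cos{\left(\frac{w^{2}}{4} - \frac{1}{2} \right)} + w \cos{\left(\frac{w^{2}}{4} - \frac{1}{2} \right)} + 576 w}{1152 w^{4} + 192 w^{2} + 8} = f(w).
F(4) = \frac{\sin{\left(\frac{7}{2} \right)}}{4} - \frac{3}{193}; F(2) = - \frac{3}{49} + \frac{\sin{\left(\frac{1}{2} \right)}}{4}.
Integral = F(4) - F(2) = - \frac{\sin{\left(\frac{1}{2} \right)}}{4} + \frac{\sin{\left(\frac{7}{2} \right)}}{4} + \frac{432}{9457}.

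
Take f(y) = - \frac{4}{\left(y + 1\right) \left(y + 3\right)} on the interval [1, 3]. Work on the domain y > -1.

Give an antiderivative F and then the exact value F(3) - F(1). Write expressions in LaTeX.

The denominator factors as \left(y + 1\right) \left(y + 3\right); partial fractions split f into directly integrable pieces: \frac{2}{y + 3} - \frac{2}{y + 1}.
F(y) = - 2 \left(\log{\left(y + 1 \right)} - \log{\left(y + 3 \right)}\right) is an antiderivative of f.
Check: d/dy[- 2 \left(\log{\left(y + 1 \right)} - \log{\left(y + 3 \right)}\right)] = - \frac{4}{y^{2} + 4 y + 3}, which equals f(y).
F(3) = - 2 \log{\left(4 \right)} + 2 \log{\left(6 \right)}; F(1) = - 2 \log{\left(2 \right)} + 2 \log{\left(4 \right)}.
Integral = F(3) - F(1) = - 4 \log{\left(4 \right)} + 2 \log{\left(2 \right)} + 2 \log{\left(6 \right)}.

Antiderivative: F(y) = - 2 \left(\log{\left(y + 1 \right)} - \log{\left(y + 3 \right)}\right); value = - 4 \log{\left(4 \right)} + 2 \log{\left(2 \right)} + 2 \log{\left(6 \right)}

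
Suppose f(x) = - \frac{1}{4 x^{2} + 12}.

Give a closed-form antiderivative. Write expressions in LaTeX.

An antiderivative is F(x) = - \frac{\sqrt{3} \operatorname{atan}{\left(\frac{\sqrt{3} x}{3} \right)}}{12}.

Check any antiderivative F(x) by computing F'(x) and comparing it with f(x).
Check: d/dx[- \frac{\sqrt{3} \operatorname{atan}{\left(\frac{\sqrt{3} x}{3} \right)}}{12}] = - \frac{1}{4 x^{2} + 12} = f(x).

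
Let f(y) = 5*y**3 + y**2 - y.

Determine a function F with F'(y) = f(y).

Integrate term by term and add the pieces.
Check: d/dy[y**2*(15*y**2 + 4*y - 6)/12] = 5*y**3 + y**2 - y = f(y).

An antiderivative is F(y) = y**2*(15*y**2 + 4*y - 6)/12.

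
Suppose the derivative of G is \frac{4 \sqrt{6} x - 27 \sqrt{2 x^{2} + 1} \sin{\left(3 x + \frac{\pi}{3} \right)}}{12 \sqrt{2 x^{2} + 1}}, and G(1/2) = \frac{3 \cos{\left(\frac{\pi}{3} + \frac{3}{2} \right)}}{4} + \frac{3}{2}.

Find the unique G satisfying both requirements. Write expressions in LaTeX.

G(x) = \frac{\sqrt{2} \left(4 \sqrt{3} \sqrt{2 x^{2} + 1} + 9 \sqrt{2} \cos{\left(3 x + \frac{\pi}{3} \right)} + 12 \sqrt{2}\right)}{24}

A candidate passes only if d/dx[G] lands on the given G'(x) exactly.
A general antiderivative is \frac{\sqrt{3 x^{2} + \frac{3}{2}}}{3} + \frac{3 \cos{\left(3 x + \frac{\pi}{3} \right)}}{4} + C.
The condition gives C = \frac{3 \cos{\left(\frac{\pi}{3} + \frac{3}{2} \right)}}{4} + \frac{3}{2} - (\frac{3 \cos{\left(\frac{\pi}{3} + \frac{3}{2} \right)}}{4} + \frac{1}{2}) = 1.
So G(x) = \frac{\sqrt{2} \left(4 \sqrt{3} \sqrt{2 x^{2} + 1} + 9 \sqrt{2} \cos{\left(3 x + \frac{\pi}{3} \right)} + 12 \sqrt{2}\right)}{24}.
Check: d/dx[\frac{\sqrt{2} \left(4 \sqrt{3} \sqrt{2 x^{2} + 1} + 9 \sqrt{2} \cos{\left(3 x + \frac{\pi}{3} \right)} + 12 \sqrt{2}\right)}{24}] = \frac{4 \sqrt{6} x - 27 \sqrt{2 x^{2} + 1} \sin{\left(3 x + \frac{\pi}{3} \right)}}{12 \sqrt{2 x^{2} + 1}} = G'(x).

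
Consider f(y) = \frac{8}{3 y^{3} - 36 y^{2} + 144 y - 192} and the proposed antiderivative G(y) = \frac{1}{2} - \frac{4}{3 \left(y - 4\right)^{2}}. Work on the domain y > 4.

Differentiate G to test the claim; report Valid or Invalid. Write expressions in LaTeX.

Valid. The derivative of G reproduces f.

d/dy[G] = \frac{8}{3 y^{3} - 36 y^{2} + 144 y - 192}
This equals f(y) exactly, so the claim holds.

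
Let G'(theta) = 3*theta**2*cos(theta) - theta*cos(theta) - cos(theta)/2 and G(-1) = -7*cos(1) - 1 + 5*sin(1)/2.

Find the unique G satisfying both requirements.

The integrand splits into summands that can be handled one at a time.
A general antiderivative is 3*theta**2*sin(theta) - theta*sin(theta) + 6*theta*cos(theta) - 13*sin(theta)/2 - cos(theta) + C.
The condition gives C = -7*cos(1) - 1 + 5*sin(1)/2 - (-7*cos(1) + 5*sin(1)/2) = -1.
So G(theta) = 3*theta**2*sin(theta) - theta*sin(theta) + 6*theta*cos(theta) - 13*sin(theta)/2 - cos(theta) - 1.
Check: d/dtheta[3*theta**2*sin(theta) - theta*sin(theta) + 6*theta*cos(theta) - 13*sin(theta)/2 - cos(theta) - 1] = 3*theta**2*cos(theta) - theta*cos(theta) - cos(theta)/2 = G'(theta).

G(theta) = 3*theta**2*sin(theta) - theta*sin(theta) + 6*theta*cos(theta) - 13*sin(theta)/2 - cos(theta) - 1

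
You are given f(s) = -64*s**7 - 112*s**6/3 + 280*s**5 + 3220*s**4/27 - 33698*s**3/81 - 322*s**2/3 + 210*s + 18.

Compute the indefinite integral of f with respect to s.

F(s) = -(6*s**2 + s - 9)**4/162 + C

f matches the chain-rule pattern g'(h)*h' with inner function h(s) = 2*s**2 + s/3 - 3; substituting u = h(s) collapses the integral.
Check: d/ds[-(6*s**2 + s - 9)**4/162] = -64*s**7 - 112*s**6/3 + 280*s**5 + 3220*s**4/27 - 33698*s**3/81 - 322*s**2/3 + 210*s + 18 = f(s).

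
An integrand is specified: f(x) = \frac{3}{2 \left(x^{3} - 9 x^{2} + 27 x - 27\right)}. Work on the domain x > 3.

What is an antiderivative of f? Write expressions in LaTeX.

Any candidate F(x) must reproduce f(x) exactly when differentiated.
Check: d/dx[- \frac{3}{4 \left(x - 3\right)^{2}}] = \frac{3}{2 x^{3} - 18 x^{2} + 54 x - 54}, which equals f(x).

An antiderivative is F(x) = - \frac{3}{4 \left(x - 3\right)^{2}}.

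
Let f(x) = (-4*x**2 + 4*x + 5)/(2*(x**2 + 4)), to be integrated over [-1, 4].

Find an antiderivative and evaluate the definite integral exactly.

An antiderivative F(x) passes only if d/dx[F] lands on f(x) exactly.
F(x) = -(8*x - 4*log(x**2 + 4) - 21*atan(x/2))/4 is an antiderivative of f.
Check: d/dx[-(8*x - 4*log(x**2 + 4) - 21*atan(x/2))/4] = (-4*x**2 + 4*x + 5)/(2*x**2 + 8), which equals f(x).
F(4) = -8 + log(20) + 21*atan(2)/4; F(-1) = -21*atan(1/2)/4 + log(5) + 2.
Integral = F(4) - F(-1) = -10 - log(5) + 21*atan(1/2)/4 + log(20) + 21*atan(2)/4.

Antiderivative: F(x) = -(8*x - 4*log(x**2 + 4) - 21*atan(x/2))/4; value = -10 - log(5) + 21*atan(1/2)/4 + log(20) + 21*atan(2)/4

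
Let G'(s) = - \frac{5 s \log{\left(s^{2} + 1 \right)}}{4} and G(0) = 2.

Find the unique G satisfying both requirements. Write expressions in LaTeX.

G(s) = - \frac{5 s^{2} \log{\left(s^{2} + 1 \right)}}{8} + \frac{5 s^{2}}{8} - \frac{5 \log{\left(s^{2} + 1 \right)}}{8} + 2

A first test for any G(s): its s-derivative must equal the given G'(s).
A general antiderivative is - \frac{5 s^{2} \log{\left(s^{2} + 1 \right)}}{8} + \frac{5 s^{2}}{8} - \frac{5 \log{\left(s^{2} + 1 \right)}}{8} + C.
The condition gives C = 2 - (0) = 2.
So G(s) = - \frac{5 s^{2} \log{\left(s^{2} + 1 \right)}}{8} + \frac{5 s^{2}}{8} - \frac{5 \log{\left(s^{2} + 1 \right)}}{8} + 2.
Check: d/ds[- \frac{5 s^{2} \log{\left(s^{2} + 1 \right)}}{8} + \frac{5 s^{2}}{8} - \frac{5 \log{\left(s^{2} + 1 \right)}}{8} + 2] = - \frac{5 s \log{\left(s^{2} + 1 \right)}}{4} = G'(s).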